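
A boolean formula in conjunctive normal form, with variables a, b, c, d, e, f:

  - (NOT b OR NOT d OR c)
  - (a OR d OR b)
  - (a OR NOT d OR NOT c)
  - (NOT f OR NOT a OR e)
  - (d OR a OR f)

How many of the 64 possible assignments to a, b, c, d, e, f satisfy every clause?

Split on a, then d.
  a=1, d=1: 9 of the 16 assignments to (b,c,e,f) work.
  a=1, d=0: b, c free; 3 ways for (e,f) × 2^2 = 12.
  a=0, d=1: remaining (b,c,e,f) ∈ {(0,0,0,0); (0,0,0,1); (0,0,1,0); (0,0,1,1)} — 4.
  a=0, d=0: remaining (b,c,e,f) ∈ {(1,0,0,1); (1,0,1,1); (1,1,0,1); (1,1,1,1)} — 4.
Total: 9 + 12 + 4 + 4 = 29.

29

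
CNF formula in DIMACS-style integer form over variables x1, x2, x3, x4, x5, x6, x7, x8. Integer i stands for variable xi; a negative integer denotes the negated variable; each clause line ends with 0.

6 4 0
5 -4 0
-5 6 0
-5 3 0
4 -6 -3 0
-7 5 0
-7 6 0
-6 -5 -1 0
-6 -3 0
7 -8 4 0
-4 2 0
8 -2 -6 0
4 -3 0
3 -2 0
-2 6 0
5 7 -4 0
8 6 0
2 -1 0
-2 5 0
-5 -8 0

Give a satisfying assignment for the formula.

x1=F, x2=F, x3=F, x4=F, x5=F, x6=T, x7=F, x8=F

Pure literal: x1 appears only negated; assign x1 = False.
Branch on x2: take x2 = False.
  then x4 is forced to False.
  then x6 is forced to True.
  then x3 is forced to False.
  then x5 is forced to False.
  then x7 is forced to False.
  then x8 is forced to False.
Every clause has at least one true literal under this assignment.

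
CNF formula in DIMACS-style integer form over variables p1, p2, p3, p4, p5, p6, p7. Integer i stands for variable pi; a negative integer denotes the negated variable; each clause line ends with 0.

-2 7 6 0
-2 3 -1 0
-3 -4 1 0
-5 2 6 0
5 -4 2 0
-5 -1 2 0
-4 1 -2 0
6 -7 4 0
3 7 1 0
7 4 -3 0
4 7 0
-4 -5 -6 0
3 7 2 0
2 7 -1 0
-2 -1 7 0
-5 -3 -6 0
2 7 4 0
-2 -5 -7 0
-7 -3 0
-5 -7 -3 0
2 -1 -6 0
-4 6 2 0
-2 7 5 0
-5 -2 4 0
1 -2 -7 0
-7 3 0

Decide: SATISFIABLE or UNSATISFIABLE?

p2 = True:
  p7 = True:
    propagation gives p5=False, p3=False; an empty clause results — contradiction.
  p7 = False:
    propagation gives p6=True, p4=True, p1=True; an empty clause results — contradiction.
p2 = False:
  p7 = True:
    propagation gives p3=False; an empty clause results — contradiction.
  p7 = False:
    propagation gives p4=True, p5=True, p6=True; an empty clause results — contradiction.
Every branch closes, so no satisfying assignment exists.

UNSATISFIABLE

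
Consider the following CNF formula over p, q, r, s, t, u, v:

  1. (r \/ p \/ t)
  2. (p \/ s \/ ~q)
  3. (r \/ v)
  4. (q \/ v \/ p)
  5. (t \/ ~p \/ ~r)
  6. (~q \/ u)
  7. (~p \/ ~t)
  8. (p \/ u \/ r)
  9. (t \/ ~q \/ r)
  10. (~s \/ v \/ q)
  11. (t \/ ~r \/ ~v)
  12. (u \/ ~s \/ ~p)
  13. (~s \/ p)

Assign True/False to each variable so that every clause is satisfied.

u occurs only positively in the remaining clauses — set u = True.
Set p = True and propagate.
  then t is forced to False.
  then r is forced to False.
  then v is forced to True.
  then q is forced to False.
s is now unconstrained; take s = True.
Every clause has at least one true literal under this assignment.
Check each clause:
  1. (t \/ p \/ r) — p is true.
  2. (s \/ p \/ ~q) — p is true.
  3. (r \/ v) — v is true.
  4. (q \/ v \/ p) — p is true.
  5. (~p \/ t \/ ~r) — ~r is true.
  6. (~q \/ u) — u is true.
  7. (~t \/ ~p) — ~t is true.
  8. (r \/ p \/ u) — p is true.
  9. (~q \/ t \/ r) — ~q is true.
  10. (~s \/ q \/ v) — v is true.
  11. (~v \/ t \/ ~r) — ~r is true.
  12. (~p \/ ~s \/ u) — u is true.
  13. (p \/ ~s) — p is true.

p=True  q=False  r=False  s=True  t=False  u=True  v=True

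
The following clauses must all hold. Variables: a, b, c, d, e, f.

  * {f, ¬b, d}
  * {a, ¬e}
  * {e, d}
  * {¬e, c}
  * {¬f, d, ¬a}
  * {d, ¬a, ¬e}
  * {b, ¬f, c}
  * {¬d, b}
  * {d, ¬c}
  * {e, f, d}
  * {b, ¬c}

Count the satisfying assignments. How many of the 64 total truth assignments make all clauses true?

10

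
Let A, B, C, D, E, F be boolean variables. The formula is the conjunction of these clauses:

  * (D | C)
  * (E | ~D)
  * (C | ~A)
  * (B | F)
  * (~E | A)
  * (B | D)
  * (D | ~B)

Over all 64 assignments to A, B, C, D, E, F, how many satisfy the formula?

3

Satisfying assignments:
  A=1 B=0 C=1 D=1 E=1 F=1
  A=1 B=1 C=1 D=1 E=1 F=0
  A=1 B=1 C=1 D=1 E=1 F=1
That's 3 in total.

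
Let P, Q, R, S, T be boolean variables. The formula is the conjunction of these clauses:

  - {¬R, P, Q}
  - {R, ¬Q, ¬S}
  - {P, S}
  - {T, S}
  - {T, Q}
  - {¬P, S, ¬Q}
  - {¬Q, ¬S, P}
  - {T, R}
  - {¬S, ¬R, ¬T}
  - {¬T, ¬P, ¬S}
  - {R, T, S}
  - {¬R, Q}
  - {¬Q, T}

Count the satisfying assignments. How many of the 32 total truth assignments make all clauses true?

2

Satisfying assignments:
  P=0 Q=0 R=0 S=1 T=1
  P=1 Q=0 R=0 S=0 T=1
Count: 2.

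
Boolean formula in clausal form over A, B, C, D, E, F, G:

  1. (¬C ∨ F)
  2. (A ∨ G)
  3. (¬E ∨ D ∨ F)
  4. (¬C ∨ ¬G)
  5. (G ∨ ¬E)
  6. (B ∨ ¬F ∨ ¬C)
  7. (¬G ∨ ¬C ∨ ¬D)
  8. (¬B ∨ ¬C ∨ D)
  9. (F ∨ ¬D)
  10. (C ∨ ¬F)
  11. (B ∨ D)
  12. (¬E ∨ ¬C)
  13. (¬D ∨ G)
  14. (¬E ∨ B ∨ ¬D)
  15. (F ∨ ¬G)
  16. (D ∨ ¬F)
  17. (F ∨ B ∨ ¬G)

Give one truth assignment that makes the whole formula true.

A=1, B=1, C=0, D=0, E=0, F=0, G=0

Check each clause:
  1. (¬C ∨ F) — ¬C is true.
  2. (A ∨ G) — A is true.
  3. (F ∨ D ∨ ¬E) — ¬E is true.
  4. (¬G ∨ ¬C) — ¬G is true.
  5. (G ∨ ¬E) — ¬E is true.
  6. (¬C ∨ B ∨ ¬F) — B is true.
  7. (¬D ∨ ¬C ∨ ¬G) — ¬G is true.
  8. (¬B ∨ ¬C ∨ D) — ¬C is true.
  9. (F ∨ ¬D) — ¬D is true.
  10. (C ∨ ¬F) — ¬F is true.
  11. (B ∨ D) — B is true.
  12. (¬C ∨ ¬E) — ¬E is true.
  13. (¬D ∨ G) — ¬D is true.
  14. (B ∨ ¬E ∨ ¬D) — B is true.
  15. (F ∨ ¬G) — ¬G is true.
  16. (¬F ∨ D) — ¬F is true.
  17. (B ∨ F ∨ ¬G) — ¬G is true.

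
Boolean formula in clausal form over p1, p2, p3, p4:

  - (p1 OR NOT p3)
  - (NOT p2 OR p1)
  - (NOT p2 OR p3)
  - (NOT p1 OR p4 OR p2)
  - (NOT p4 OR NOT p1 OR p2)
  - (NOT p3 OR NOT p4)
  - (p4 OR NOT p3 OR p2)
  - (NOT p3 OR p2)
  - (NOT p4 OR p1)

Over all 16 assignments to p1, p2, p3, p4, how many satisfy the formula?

2

The models are:
  p1=F p2=F p3=F p4=F
  p1=T p2=T p3=T p4=F
That's 2 in total.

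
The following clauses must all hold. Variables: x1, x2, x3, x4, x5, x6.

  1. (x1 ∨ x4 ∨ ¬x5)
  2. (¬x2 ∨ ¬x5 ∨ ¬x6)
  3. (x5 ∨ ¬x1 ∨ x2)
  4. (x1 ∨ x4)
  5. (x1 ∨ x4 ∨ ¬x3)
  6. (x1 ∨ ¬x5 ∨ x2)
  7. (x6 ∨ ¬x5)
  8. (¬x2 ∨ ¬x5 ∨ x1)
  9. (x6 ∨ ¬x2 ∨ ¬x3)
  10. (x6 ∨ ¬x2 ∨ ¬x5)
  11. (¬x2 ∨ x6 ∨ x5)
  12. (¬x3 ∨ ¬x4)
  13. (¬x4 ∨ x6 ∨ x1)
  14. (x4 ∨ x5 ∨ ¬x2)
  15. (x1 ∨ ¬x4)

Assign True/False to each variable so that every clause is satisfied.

x1=T, x2=F, x3=T, x4=F, x5=T, x6=T

Try x1 = True.
Set x2 = False and propagate.
  then x5 is forced to True.
  then x6 is forced to True.
The remaining clauses are satisfied by x3 = True, x4 = False.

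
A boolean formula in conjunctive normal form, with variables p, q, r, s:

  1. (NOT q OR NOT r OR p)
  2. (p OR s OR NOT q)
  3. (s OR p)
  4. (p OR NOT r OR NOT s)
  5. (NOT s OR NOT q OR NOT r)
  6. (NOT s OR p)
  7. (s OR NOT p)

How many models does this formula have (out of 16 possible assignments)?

3

Satisfying assignments:
  p=T q=F r=F s=T
  p=T q=F r=T s=T
  p=T q=T r=F s=T
Count: 3.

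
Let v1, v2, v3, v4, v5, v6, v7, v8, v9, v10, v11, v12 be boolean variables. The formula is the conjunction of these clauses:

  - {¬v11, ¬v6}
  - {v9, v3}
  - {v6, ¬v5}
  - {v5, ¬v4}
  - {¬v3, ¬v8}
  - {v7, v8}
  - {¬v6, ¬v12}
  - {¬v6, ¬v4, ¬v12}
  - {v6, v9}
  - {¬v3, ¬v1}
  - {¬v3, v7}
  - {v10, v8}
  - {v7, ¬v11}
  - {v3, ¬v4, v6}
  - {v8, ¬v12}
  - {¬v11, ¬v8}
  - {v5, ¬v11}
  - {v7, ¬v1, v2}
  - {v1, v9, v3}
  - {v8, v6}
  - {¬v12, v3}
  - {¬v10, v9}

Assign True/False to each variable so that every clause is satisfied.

v1 = True  v2 = False  v3 = False  v4 = False  v5 = False  v6 = True  v7 = True  v8 = False  v9 = True  v10 = True  v11 = False  v12 = False

Pure literal: v4 appears only negated; assign v4 = False.
v7 occurs only positively in the remaining clauses — set v7 = True.
Set v1 = True and propagate.
  then v3 is forced to False.
  then v9 is forced to True.
  then v12 is forced to False.
Branch on v5: take v5 = False.
  then v11 is forced to False.
Try v6 = True.
The remaining clauses are satisfied by v2 = False, v8 = False, v10 = True.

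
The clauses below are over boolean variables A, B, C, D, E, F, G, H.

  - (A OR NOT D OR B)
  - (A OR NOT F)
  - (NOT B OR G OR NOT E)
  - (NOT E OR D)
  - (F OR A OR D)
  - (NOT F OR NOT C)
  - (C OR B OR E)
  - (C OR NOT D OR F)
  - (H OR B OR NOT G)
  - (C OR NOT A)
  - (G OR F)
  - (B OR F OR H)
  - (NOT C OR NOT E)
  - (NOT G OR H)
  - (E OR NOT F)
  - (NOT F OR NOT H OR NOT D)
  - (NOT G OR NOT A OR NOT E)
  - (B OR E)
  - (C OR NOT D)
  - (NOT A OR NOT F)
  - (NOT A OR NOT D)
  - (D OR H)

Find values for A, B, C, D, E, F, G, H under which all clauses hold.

A=False, B=True, C=True, D=True, E=False, F=False, G=True, H=True

Try A = False.
  then F is forced to False.
  then D is forced to True.
  then B is forced to True.
  then C is forced to True.
  then G is forced to True.
  then E is forced to False.
  then H is forced to True.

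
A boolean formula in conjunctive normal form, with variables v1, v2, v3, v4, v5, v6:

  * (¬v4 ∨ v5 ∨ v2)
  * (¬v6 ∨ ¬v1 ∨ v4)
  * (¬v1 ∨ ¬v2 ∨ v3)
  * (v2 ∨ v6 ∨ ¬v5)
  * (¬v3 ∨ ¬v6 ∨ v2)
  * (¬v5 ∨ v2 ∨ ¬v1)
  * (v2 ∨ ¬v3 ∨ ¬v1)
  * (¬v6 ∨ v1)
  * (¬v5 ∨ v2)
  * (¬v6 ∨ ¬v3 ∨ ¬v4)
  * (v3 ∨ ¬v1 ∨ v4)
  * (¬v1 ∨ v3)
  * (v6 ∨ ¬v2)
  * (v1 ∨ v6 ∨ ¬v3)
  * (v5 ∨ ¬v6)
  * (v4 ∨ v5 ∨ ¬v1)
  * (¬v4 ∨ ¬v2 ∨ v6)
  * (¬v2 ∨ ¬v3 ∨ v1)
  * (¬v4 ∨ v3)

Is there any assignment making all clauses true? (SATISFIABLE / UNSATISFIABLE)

SATISFIABLE

Branch on v1: take v1 = False.
  then v6 is forced to False.
  then v2 is forced to False.
  then v5 is forced to False.
  then v4 is forced to False.
  then v3 is forced to False.
So v1=False  v2=False  v3=False  v4=False  v5=False  v6=False is a satisfying assignment.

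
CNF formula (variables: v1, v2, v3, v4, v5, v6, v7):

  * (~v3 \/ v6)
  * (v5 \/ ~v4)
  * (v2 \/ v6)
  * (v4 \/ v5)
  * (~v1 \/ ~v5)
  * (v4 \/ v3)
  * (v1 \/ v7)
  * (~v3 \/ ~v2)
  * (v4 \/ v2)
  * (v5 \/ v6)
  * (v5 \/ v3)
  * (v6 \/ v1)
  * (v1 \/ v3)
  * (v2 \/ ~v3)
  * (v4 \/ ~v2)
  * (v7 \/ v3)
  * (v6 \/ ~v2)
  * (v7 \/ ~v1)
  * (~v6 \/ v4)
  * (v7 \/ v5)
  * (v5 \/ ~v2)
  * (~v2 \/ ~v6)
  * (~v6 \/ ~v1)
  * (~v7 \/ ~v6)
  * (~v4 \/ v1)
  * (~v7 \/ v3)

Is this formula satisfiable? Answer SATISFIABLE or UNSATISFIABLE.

UNSATISFIABLE

v6 = True:
  propagation gives v4=True, v5=True, v1=False; an empty clause results — contradiction.
v6 = False:
  propagation gives v3=False, v2=True; an empty clause results — contradiction.
Every branch closes, so no satisfying assignment exists.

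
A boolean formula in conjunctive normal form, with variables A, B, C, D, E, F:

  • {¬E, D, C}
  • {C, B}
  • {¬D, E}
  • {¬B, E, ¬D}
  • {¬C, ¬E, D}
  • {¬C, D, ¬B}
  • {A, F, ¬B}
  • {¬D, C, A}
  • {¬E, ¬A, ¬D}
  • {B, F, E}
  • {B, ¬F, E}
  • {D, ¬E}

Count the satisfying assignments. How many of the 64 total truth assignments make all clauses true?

6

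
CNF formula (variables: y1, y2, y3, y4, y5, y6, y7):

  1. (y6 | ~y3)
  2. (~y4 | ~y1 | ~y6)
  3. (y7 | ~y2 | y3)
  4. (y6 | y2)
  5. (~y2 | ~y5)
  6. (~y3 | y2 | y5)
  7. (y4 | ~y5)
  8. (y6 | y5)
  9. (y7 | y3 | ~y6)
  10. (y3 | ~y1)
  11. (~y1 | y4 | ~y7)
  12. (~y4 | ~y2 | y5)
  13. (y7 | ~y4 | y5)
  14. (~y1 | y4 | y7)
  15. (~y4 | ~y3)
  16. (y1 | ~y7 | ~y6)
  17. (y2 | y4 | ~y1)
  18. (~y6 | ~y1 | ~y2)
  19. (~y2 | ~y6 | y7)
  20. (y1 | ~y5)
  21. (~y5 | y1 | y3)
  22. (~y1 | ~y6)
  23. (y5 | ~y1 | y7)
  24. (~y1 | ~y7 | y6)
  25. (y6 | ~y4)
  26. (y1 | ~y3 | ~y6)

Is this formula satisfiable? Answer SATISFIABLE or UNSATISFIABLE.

UNSATISFIABLE

y1 = True:
  propagation gives y3=True, y6=True; an empty clause results — contradiction.
y1 = False:
  propagation gives y5=False, y6=True, y7=False, y3=True; an empty clause results — contradiction.
Every branch closes, so no satisfying assignment exists.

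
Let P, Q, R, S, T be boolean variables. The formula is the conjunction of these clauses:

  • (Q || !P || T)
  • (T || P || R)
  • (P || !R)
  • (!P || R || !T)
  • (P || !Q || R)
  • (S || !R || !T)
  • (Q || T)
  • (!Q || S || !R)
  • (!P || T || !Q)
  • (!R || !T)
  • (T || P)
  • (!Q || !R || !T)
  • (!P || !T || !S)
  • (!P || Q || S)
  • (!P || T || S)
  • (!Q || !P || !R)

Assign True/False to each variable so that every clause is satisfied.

P = False, Q = False, R = False, S = True, T = True

Set P = False and propagate.
  then R is forced to False.
  then T is forced to True.
  then Q is forced to False.
S is now unconstrained; take S = True.
Every clause has at least one true literal under this assignment.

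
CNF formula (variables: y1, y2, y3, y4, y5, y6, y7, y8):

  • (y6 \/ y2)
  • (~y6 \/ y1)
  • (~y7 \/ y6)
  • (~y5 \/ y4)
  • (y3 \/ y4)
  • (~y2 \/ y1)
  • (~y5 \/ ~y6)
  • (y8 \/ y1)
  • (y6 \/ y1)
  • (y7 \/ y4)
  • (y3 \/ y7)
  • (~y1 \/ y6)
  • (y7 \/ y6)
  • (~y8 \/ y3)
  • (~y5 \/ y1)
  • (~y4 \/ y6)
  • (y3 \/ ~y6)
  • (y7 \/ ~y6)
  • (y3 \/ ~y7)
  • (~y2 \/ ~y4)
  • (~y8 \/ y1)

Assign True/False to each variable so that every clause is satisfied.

y1=T, y2=F, y3=T, y4=F, y5=F, y6=T, y7=T, y8=T

Check each clause:
  1. (y2 \/ y6) — y6 is true.
  2. (y1 \/ ~y6) — y1 is true.
  3. (~y7 \/ y6) — y6 is true.
  4. (y4 \/ ~y5) — ~y5 is true.
  5. (y4 \/ y3) — y3 is true.
  6. (~y2 \/ y1) — y1 is true.
  7. (~y6 \/ ~y5) — ~y5 is true.
  8. (y1 \/ y8) — y8 is true.
  9. (y6 \/ y1) — y1 is true.
  10. (y4 \/ y7) — y7 is true.
  11. (y3 \/ y7) — y3 is true.
  12. (y6 \/ ~y1) — y6 is true.
  13. (y7 \/ y6) — y6 is true.
  14. (~y8 \/ y3) — y3 is true.
  15. (y1 \/ ~y5) — y1 is true.
  16. (y6 \/ ~y4) — ~y4 is true.
  17. (y3 \/ ~y6) — y3 is true.
  18. (y7 \/ ~y6) — y7 is true.
  19. (~y7 \/ y3) — y3 is true.
  20. (~y2 \/ ~y4) — ~y4 is true.
  21. (y1 \/ ~y8) — y1 is true.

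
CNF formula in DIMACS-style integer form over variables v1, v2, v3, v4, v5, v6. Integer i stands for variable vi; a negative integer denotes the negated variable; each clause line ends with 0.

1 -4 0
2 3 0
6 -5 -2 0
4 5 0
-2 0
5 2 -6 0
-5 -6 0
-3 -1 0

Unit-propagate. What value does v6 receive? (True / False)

Unit clause (¬v2) sets v2 = False.
In (v3 ∨ v2), v2 is now false; v3 must hold, so v3 = True.
In (¬v3 ∨ ¬v1), ¬v3 is now false; ¬v1 must hold, so v1 = False.
From (v1 ∨ ¬v4) and v1 = False: v4 = False.
In (v5 ∨ v4), v4 is now false; v5 must hold, so v5 = True.
(¬v5 ∨ ¬v6) with v5 = True leaves only ¬v6, so v6 = False.

False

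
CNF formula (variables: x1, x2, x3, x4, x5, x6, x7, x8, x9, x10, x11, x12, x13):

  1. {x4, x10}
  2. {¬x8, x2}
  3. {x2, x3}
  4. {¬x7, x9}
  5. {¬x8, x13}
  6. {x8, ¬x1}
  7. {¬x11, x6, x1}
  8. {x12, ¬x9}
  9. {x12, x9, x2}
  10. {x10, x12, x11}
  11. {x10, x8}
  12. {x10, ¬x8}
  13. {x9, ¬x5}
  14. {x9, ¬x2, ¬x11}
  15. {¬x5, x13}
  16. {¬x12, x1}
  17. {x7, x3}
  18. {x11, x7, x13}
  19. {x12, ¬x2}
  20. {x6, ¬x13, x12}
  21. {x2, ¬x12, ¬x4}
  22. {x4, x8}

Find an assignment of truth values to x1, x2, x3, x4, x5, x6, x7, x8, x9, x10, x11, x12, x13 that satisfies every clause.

x1=1, x2=1, x3=1, x4=1, x5=1, x6=1, x7=1, x8=1, x9=1, x10=1, x11=0, x12=1, x13=1

Check each clause:
  1. {x10, x4} — x10 is true.
  2. {x2, ¬x8} — x2 is true.
  3. {x2, x3} — x2 is true.
  4. {x9, ¬x7} — x9 is true.
  5. {x13, ¬x8} — x13 is true.
  6. {x8, ¬x1} — x8 is true.
  7. {x1, ¬x11, x6} — x1 is true.
  8. {¬x9, x12} — x12 is true.
  9. {x9, x12, x2} — x9 is true.
  10. {x12, x10, x11} — x10 is true.
  11. {x10, x8} — x8 is true.
  12. {x10, ¬x8} — x10 is true.
  13. {x9, ¬x5} — x9 is true.
  14. {¬x11, ¬x2, x9} — x9 is true.
  15. {¬x5, x13} — x13 is true.
  16. {¬x12, x1} — x1 is true.
  17. {x7, x3} — x3 is true.
  18. {x7, x11, x13} — x13 is true.
  19. {x12, ¬x2} — x12 is true.
  20. {x6, x12, ¬x13} — x12 is true.
  21. {¬x4, ¬x12, x2} — x2 is true.
  22. {x4, x8} — x8 is true.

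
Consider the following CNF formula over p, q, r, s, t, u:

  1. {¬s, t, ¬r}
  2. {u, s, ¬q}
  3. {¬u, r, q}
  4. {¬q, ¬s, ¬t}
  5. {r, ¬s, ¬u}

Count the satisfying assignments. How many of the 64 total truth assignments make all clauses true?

30

Case analysis on s and q:
  s=1, q=1: remaining (p,r,t,u) ∈ {(0,0,0,0); (1,0,0,0)} — 2.
  s=1, q=0: p free; 4 ways for (r,t,u) × 2^1 = 8.
  s=0, q=1: forces u=1; p, r, t free → 2^3 = 8.
  s=0, q=0: p, t free; 3 ways for (r,u) × 2^2 = 12.
Total: 2 + 8 + 8 + 12 = 30.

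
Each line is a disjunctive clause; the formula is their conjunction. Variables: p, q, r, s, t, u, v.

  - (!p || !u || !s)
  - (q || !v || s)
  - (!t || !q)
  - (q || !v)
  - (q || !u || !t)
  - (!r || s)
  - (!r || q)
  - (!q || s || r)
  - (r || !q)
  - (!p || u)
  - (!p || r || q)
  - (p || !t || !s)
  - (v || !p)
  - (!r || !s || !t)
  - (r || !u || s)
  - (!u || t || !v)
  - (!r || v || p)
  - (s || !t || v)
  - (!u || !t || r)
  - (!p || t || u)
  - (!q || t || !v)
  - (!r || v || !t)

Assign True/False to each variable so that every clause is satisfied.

p = F, q = F, r = F, s = F, t = F, u = F, v = F

Check each clause:
  1. (!u || !p || !s) — !u is true.
  2. (q || !v || s) — !v is true.
  3. (!q || !t) — !t is true.
  4. (q || !v) — !v is true.
  5. (!t || !u || q) — !u is true.
  6. (s || !r) — !r is true.
  7. (!r || q) — !r is true.
  8. (r || s || !q) — !q is true.
  9. (!q || r) — !q is true.
  10. (!p || u) — !p is true.
  11. (q || !p || r) — !p is true.
  12. (!s || !t || p) — !t is true.
  13. (v || !p) — !p is true.
  14. (!s || !t || !r) — !t is true.
  15. (!u || r || s) — !u is true.
  16. (!u || t || !v) — !v is true.
  17. (!r || p || v) — !r is true.
  18. (!t || s || v) — !t is true.
  19. (!u || !t || r) — !u is true.
  20. (!p || t || u) — !p is true.
  21. (t || !q || !v) — !v is true.
  22. (!t || !r || v) — !t is true.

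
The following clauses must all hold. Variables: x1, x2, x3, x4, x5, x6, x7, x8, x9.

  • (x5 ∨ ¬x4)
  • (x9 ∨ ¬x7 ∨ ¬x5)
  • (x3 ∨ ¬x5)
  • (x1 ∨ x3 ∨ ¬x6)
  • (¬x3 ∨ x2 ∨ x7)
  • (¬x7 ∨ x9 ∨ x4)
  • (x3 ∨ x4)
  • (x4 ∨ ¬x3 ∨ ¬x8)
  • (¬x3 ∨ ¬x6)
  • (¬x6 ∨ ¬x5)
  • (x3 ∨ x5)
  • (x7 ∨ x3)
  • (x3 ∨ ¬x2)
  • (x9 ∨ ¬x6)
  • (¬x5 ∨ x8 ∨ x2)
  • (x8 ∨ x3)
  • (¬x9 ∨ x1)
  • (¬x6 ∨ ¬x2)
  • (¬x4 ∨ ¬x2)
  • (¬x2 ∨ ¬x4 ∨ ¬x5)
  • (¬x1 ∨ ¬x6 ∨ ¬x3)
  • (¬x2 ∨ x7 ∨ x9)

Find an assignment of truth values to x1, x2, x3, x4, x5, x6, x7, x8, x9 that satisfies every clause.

x6 occurs only negated in the remaining clauses — set x6 = False.
Set x1 = True and propagate.
Try x2 = False.
For the remaining variables, x3 = True, x4 = True, x5 = True, x7 = True, x8 = True, x9 = True works.

x1=T  x2=F  x3=T  x4=T  x5=T  x6=F  x7=T  x8=T  x9=T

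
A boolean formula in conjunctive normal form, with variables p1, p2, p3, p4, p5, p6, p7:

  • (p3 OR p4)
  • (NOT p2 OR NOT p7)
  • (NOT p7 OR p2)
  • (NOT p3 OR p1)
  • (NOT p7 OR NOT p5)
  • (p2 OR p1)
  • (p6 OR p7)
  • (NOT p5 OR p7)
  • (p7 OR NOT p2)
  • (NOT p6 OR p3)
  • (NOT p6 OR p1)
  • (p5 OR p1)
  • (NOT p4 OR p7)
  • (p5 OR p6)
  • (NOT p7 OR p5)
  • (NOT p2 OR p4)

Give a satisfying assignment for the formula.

p1=T, p2=F, p3=T, p4=F, p5=F, p6=T, p7=F

Check each clause:
  1. (p4 OR p3) — p3 is true.
  2. (NOT p7 OR NOT p2) — NOT p7 is true.
  3. (NOT p7 OR p2) — NOT p7 is true.
  4. (NOT p3 OR p1) — p1 is true.
  5. (NOT p5 OR NOT p7) — NOT p7 is true.
  6. (p2 OR p1) — p1 is true.
  7. (p7 OR p6) — p6 is true.
  8. (NOT p5 OR p7) — NOT p5 is true.
  9. (p7 OR NOT p2) — NOT p2 is true.
  10. (p3 OR NOT p6) — p3 is true.
  11. (p1 OR NOT p6) — p1 is true.
  12. (p5 OR p1) — p1 is true.
  13. (NOT p4 OR p7) — NOT p4 is true.
  14. (p5 OR p6) — p6 is true.
  15. (p5 OR NOT p7) — NOT p7 is true.
  16. (NOT p2 OR p4) — NOT p2 is true.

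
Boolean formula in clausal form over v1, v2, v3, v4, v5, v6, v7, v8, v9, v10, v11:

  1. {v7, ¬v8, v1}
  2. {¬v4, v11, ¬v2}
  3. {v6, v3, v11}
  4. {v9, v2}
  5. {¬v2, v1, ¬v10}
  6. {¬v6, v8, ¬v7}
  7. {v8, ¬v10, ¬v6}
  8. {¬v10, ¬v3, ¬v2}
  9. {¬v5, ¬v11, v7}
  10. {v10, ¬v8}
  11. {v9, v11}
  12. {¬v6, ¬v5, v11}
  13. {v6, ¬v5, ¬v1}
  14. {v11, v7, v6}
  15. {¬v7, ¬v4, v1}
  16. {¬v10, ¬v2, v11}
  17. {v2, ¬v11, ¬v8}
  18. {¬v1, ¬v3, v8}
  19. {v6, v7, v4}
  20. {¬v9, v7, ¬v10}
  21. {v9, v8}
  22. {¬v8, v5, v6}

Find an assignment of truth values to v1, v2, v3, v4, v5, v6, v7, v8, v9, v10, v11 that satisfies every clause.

Try v1 = True.
Try v2 = False.
  then v9 is forced to True.
Set v3 = False and propagate.
The remaining clauses are satisfied by v4 = False, v5 = False, v6 = False, v7 = True, v8 = False, v10 = True, v11 = True.

v1 = T, v2 = F, v3 = F, v4 = F, v5 = F, v6 = F, v7 = T, v8 = F, v9 = T, v10 = T, v11 = T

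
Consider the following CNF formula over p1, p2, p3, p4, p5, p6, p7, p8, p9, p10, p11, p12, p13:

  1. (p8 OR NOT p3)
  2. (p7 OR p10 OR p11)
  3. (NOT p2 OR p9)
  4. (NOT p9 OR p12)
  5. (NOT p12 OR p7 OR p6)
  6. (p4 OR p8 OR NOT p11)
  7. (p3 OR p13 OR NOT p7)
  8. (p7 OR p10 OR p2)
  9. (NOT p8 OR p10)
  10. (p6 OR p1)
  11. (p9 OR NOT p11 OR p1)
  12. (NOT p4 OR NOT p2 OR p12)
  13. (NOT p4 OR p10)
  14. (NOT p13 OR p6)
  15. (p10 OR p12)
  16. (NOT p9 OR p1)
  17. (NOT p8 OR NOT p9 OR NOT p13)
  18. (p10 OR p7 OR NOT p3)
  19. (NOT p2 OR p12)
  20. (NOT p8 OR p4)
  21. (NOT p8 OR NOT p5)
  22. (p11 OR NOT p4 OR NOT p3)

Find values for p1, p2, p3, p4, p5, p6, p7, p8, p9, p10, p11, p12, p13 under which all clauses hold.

p1 = True  p2 = False  p3 = False  p4 = True  p5 = True  p6 = True  p7 = True  p8 = False  p9 = False  p10 = True  p11 = False  p12 = True  p13 = True

Check each clause:
  1. (NOT p3 OR p8) — NOT p3 is true.
  2. (p10 OR p11 OR p7) — p10 is true.
  3. (p9 OR NOT p2) — NOT p2 is true.
  4. (p12 OR NOT p9) — p12 is true.
  5. (p6 OR NOT p12 OR p7) — p6 is true.
  6. (p4 OR NOT p11 OR p8) — p4 is true.
  7. (NOT p7 OR p13 OR p3) — p13 is true.
  8. (p2 OR p7 OR p10) — p10 is true.
  9. (p10 OR NOT p8) — NOT p8 is true.
  10. (p6 OR p1) — p1 is true.
  11. (NOT p11 OR p1 OR p9) — p1 is true.
  12. (p12 OR NOT p2 OR NOT p4) — p12 is true.
  13. (p10 OR NOT p4) — p10 is true.
  14. (NOT p13 OR p6) — p6 is true.
  15. (p12 OR p10) — p10 is true.
  16. (p1 OR NOT p9) — p1 is true.
  17. (NOT p9 OR NOT p13 OR NOT p8) — NOT p8 is true.
  18. (p10 OR NOT p3 OR p7) — p10 is true.
  19. (p12 OR NOT p2) — p12 is true.
  20. (NOT p8 OR p4) — NOT p8 is true.
  21. (NOT p5 OR NOT p8) — NOT p8 is true.
  22. (NOT p3 OR NOT p4 OR p11) — NOT p3 is true.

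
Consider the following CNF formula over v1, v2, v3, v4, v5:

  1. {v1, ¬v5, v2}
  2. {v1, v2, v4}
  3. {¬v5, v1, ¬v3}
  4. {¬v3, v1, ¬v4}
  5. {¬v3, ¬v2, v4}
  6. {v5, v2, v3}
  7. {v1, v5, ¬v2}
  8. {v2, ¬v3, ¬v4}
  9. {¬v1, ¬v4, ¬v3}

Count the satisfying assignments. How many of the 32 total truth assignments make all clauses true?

10

Case analysis on v1 and v2:
  v1=1, v2=1: remaining (v3,v4,v5) ∈ {(0,0,0); (0,0,1); (0,1,0); (0,1,1)} — 4.
  v1=1, v2=0: remaining (v3,v4,v5) ∈ {(0,0,1); (0,1,1); (1,0,0); (1,0,1)} — 4.
  v1=0, v2=1: remaining (v3,v4,v5) ∈ {(0,0,1); (0,1,1)} — 2.
  v1=0, v2=0: a clause becomes empty — 0.
Total: 4 + 4 + 2 + 0 = 10.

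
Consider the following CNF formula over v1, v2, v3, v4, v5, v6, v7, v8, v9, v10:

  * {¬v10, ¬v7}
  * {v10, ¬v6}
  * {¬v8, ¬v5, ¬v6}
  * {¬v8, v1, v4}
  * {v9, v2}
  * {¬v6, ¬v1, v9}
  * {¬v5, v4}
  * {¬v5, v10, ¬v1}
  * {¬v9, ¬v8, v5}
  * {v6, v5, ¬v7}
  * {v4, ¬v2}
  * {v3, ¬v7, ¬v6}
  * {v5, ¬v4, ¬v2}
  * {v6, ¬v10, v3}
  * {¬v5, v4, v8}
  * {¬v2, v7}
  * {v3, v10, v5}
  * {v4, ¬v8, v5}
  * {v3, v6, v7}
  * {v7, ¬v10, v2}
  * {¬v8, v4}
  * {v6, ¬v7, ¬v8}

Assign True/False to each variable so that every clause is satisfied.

Try v1 = False.
The remaining clauses are satisfied by v2 = True, v3 = False, v4 = True, v5 = True, v6 = False, v7 = True, v8 = False, v9 = False, v10 = False.
Check each clause:
  1. {¬v10, ¬v7} — ¬v10 is true.
  2. {¬v6, v10} — ¬v6 is true.
  3. {¬v5, ¬v8, ¬v6} — ¬v8 is true.
  4. {¬v8, v4, v1} — ¬v8 is true.
  5. {v2, v9} — v2 is true.
  6. {¬v1, v9, ¬v6} — ¬v6 is true.
  7. {v4, ¬v5} — v4 is true.
  8. {v10, ¬v5, ¬v1} — ¬v1 is true.
  9. {¬v9, ¬v8, v5} — ¬v8 is true.
  10. {v5, ¬v7, v6} — v5 is true.
  11. {v4, ¬v2} — v4 is true.
  12. {¬v6, ¬v7, v3} — ¬v6 is true.
  13. {v5, ¬v4, ¬v2} — v5 is true.
  14. {v6, ¬v10, v3} — ¬v10 is true.
  15. {¬v5, v4, v8} — v4 is true.
  16. {v7, ¬v2} — v7 is true.
  17. {v3, v5, v10} — v5 is true.
  18. {¬v8, v5, v4} — ¬v8 is true.
  19. {v3, v7, v6} — v7 is true.
  20. {v7, ¬v10, v2} — v2 is true.
  21. {v4, ¬v8} — ¬v8 is true.
  22. {¬v8, v6, ¬v7} — ¬v8 is true.

v1 = False  v2 = True  v3 = False  v4 = True  v5 = True  v6 = False  v7 = True  v8 = False  v9 = False  v10 = False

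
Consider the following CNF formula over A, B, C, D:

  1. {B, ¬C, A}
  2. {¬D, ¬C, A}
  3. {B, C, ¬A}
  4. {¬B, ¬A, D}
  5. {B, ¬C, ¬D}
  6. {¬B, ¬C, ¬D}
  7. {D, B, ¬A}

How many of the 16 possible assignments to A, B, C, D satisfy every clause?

Satisfying assignments:
  A=0 B=0 C=0 D=0
  A=0 B=0 C=0 D=1
  A=0 B=1 C=0 D=0
  A=0 B=1 C=0 D=1
  A=0 B=1 C=1 D=0
  A=1 B=1 C=0 D=1
Count: 6.

6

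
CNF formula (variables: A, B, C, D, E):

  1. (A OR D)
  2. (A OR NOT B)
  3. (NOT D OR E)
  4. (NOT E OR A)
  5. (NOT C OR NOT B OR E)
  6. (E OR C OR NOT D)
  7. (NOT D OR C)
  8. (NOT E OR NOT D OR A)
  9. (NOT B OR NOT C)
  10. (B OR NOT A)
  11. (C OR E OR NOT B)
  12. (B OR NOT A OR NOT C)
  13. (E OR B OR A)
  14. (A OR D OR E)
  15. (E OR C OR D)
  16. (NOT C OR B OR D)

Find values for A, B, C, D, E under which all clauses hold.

Branch on A: take A = True.
  then B is forced to True.
  then C is forced to False.
  then D is forced to False.
  then E is forced to True.
Check each clause:
  1. (A OR D) — A is true.
  2. (A OR NOT B) — A is true.
  3. (E OR NOT D) — NOT D is true.
  4. (NOT E OR A) — A is true.
  5. (NOT B OR NOT C OR E) — E is true.
  6. (C OR E OR NOT D) — NOT D is true.
  7. (C OR NOT D) — NOT D is true.
  8. (NOT D OR A OR NOT E) — A is true.
  9. (NOT B OR NOT C) — NOT C is true.
  10. (B OR NOT A) — B is true.
  11. (C OR E OR NOT B) — E is true.
  12. (NOT C OR B OR NOT A) — B is true.
  13. (E OR B OR A) — A is true.
  14. (A OR E OR D) — A is true.
  15. (D OR C OR E) — E is true.
  16. (NOT C OR D OR B) — B is true.

A = T, B = T, C = F, D = F, E = T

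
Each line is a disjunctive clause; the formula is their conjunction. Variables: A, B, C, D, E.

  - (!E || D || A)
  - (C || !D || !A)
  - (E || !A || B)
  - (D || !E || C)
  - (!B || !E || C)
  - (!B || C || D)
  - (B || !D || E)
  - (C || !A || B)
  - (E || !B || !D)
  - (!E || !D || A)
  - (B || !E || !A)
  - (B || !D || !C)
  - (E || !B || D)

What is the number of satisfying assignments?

4

Satisfying assignments:
  A=0 B=0 C=0 D=0 E=0
  A=0 B=0 C=1 D=0 E=0
  A=1 B=1 C=1 D=0 E=1
  A=1 B=1 C=1 D=1 E=1
That's 4 in total.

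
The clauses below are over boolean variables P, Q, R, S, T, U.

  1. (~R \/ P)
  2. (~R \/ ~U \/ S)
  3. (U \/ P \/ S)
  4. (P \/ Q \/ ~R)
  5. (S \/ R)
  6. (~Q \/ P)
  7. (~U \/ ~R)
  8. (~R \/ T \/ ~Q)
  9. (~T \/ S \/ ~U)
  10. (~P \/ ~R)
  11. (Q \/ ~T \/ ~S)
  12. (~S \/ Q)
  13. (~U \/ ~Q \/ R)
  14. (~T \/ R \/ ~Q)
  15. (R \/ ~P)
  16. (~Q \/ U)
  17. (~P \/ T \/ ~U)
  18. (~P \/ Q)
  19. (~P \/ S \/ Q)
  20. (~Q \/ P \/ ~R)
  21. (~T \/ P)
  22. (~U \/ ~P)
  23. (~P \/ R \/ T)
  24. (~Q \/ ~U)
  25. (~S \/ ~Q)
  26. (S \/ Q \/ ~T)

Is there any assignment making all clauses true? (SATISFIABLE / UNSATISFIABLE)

Q = True:
  propagation gives P=True, R=False; an empty clause results — contradiction.
Q = False:
  propagation gives S=False, R=True, P=True; an empty clause results — contradiction.
Every branch closes, so no satisfying assignment exists.

UNSATISFIABLE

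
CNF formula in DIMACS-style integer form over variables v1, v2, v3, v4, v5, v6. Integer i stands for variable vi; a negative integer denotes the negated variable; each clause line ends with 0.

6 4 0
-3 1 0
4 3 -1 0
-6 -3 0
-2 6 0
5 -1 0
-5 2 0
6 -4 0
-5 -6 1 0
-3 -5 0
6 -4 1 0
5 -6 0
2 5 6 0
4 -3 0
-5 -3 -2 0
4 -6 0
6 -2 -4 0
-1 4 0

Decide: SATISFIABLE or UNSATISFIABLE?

SATISFIABLE

Branch on v1: take v1 = True.
  then v5 is forced to True.
  then v2 is forced to True.
  then v6 is forced to True.
  then v3 is forced to False.
  then v4 is forced to True.
So v1 = T, v2 = T, v3 = F, v4 = T, v5 = T, v6 = T is a satisfying assignment.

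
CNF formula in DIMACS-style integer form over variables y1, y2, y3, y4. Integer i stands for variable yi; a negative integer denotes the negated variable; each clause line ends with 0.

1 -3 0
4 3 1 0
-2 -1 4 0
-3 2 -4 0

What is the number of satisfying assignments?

Satisfying assignments:
  y1=F y2=F y3=F y4=T
  y1=F y2=T y3=F y4=T
  y1=T y2=F y3=F y4=F
  y1=T y2=F y3=F y4=T
  y1=T y2=F y3=T y4=F
  y1=T y2=T y3=F y4=T
  y1=T y2=T y3=T y4=T
Count: 7.

7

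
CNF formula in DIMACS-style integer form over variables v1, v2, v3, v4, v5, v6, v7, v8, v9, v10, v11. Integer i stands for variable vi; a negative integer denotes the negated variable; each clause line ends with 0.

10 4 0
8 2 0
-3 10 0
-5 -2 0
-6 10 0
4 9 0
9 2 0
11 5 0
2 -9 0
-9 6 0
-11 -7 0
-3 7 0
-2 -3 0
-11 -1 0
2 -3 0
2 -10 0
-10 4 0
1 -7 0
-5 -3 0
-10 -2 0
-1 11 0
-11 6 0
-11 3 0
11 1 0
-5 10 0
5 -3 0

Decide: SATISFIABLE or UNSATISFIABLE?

UNSATISFIABLE

v2 = True:
  propagation gives v5=False, v11=True, v7=False, v3=False; an empty clause results — contradiction.
v2 = False:
  propagation gives v8=True, v9=True; an empty clause results — contradiction.
Every branch closes, so no satisfying assignment exists.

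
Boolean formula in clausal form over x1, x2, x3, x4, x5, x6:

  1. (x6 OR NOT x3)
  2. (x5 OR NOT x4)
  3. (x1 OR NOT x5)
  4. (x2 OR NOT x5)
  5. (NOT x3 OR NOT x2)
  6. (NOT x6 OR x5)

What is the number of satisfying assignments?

8

Split on x5, then x2.
  x5=T, x2=T: remaining (x1,x3,x4,x6) ∈ {(T,F,F,F); (T,F,F,T); (T,F,T,F); (T,F,T,T)} — 4.
  x5=T, x2=F: a clause becomes empty — 0.
  x5=F, x2=T: remaining (x1,x3,x4,x6) ∈ {(F,F,F,F); (T,F,F,F)} — 2.
  x5=F, x2=F: remaining (x1,x3,x4,x6) ∈ {(F,F,F,F); (T,F,F,F)} — 2.
Total: 4 + 0 + 2 + 2 = 8.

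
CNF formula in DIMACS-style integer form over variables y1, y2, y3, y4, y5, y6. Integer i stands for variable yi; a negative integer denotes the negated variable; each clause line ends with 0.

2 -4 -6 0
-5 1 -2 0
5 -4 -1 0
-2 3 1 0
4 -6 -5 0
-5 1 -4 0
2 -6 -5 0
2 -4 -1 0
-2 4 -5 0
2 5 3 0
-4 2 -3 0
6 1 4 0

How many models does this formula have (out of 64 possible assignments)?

Case analysis on y2 and y4:
  y2=T, y4=T: y6 free; 3 ways for (y1,y3,y5) × 2^1 = 6.
  y2=T, y4=F: 5 of the 16 assignments to (y1,y3,y5,y6) work.
  y2=F, y4=T: a clause becomes empty — 0.
  y2=F, y4=F: 5 of the 16 assignments to (y1,y3,y5,y6) work.
Total: 6 + 5 + 0 + 5 = 16.

16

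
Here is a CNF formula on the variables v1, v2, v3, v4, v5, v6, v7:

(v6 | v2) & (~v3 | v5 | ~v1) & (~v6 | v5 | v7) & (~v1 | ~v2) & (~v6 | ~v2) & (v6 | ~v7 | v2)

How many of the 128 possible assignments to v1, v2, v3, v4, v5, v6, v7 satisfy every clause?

38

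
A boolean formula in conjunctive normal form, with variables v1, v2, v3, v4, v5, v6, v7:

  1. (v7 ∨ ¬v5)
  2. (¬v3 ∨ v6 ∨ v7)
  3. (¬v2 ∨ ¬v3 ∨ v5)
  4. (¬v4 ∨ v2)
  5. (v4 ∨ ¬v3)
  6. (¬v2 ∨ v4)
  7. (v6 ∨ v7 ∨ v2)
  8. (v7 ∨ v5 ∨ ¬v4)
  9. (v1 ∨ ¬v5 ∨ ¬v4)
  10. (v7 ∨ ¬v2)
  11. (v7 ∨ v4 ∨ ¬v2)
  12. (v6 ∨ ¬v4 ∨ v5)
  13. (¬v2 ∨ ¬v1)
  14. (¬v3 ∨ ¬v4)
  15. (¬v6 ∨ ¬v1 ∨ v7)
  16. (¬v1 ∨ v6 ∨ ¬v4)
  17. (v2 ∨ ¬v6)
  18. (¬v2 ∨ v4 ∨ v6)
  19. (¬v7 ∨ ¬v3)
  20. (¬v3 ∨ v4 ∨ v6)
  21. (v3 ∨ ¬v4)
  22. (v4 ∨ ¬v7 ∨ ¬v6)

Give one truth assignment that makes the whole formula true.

v1=True, v2=False, v3=False, v4=False, v5=True, v6=False, v7=True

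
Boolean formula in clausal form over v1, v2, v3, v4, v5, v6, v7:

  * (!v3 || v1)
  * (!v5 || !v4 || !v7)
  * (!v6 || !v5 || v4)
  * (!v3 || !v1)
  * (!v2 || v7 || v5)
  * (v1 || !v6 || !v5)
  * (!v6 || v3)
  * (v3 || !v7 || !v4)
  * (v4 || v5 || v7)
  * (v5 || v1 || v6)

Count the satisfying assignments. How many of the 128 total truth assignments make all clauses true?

15

Case analysis on v5 and v1:
  v5=T, v1=T: v2 free; 3 ways for (v3,v4,v6,v7) × 2^1 = 6.
  v5=T, v1=F: v2 free; 3 ways for (v3,v4,v6,v7) × 2^1 = 6.
  v5=F, v1=T: remaining (v2,v3,v4,v6,v7) ∈ {(F,F,F,F,T); (F,F,T,F,F); (T,F,F,F,T)} — 3.
  v5=F, v1=F: a clause becomes empty — 0.
Total: 6 + 6 + 3 + 0 = 15.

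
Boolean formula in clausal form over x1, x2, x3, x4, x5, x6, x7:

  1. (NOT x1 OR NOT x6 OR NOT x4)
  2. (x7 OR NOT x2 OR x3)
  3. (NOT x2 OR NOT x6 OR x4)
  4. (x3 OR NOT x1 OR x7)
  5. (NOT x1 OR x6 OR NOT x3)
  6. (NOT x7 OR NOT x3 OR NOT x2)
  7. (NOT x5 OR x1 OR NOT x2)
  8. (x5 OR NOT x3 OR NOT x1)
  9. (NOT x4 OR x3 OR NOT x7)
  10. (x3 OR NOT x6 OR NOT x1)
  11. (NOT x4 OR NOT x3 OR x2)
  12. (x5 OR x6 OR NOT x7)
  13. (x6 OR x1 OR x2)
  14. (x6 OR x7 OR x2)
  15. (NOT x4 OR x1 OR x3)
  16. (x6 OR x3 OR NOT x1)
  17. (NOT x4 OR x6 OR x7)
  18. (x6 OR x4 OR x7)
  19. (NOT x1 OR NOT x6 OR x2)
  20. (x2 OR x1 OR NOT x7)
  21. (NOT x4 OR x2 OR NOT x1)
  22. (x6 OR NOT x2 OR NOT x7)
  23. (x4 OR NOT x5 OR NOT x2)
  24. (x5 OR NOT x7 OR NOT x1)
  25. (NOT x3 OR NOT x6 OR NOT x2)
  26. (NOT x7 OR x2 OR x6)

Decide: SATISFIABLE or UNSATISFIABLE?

SATISFIABLE

Try x1 = False.
Set x2 = False and propagate.
  then x6 is forced to True.
  then x7 is forced to False.
Branch on x3: take x3 = True.
  then x4 is forced to False.
x5 is now unconstrained; take x5 = True.
So x1=F, x2=F, x3=T, x4=F, x5=T, x6=T, x7=F is a satisfying assignment.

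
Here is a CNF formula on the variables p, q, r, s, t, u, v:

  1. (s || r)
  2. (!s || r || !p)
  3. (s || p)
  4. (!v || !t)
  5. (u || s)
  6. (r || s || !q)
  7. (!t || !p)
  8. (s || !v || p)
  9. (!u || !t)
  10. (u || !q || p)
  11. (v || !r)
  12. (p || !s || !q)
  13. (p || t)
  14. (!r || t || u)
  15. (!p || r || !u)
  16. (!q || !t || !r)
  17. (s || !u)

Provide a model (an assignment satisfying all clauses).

p=T, q=T, r=T, s=T, t=F, u=T, v=T

Check each clause:
  1. (s || r) — r is true.
  2. (r || !p || !s) — r is true.
  3. (p || s) — p is true.
  4. (!v || !t) — !t is true.
  5. (u || s) — s is true.
  6. (!q || s || r) — r is true.
  7. (!t || !p) — !t is true.
  8. (s || !v || p) — s is true.
  9. (!u || !t) — !t is true.
  10. (!q || u || p) — p is true.
  11. (v || !r) — v is true.
  12. (!s || p || !q) — p is true.
  13. (t || p) — p is true.
  14. (u || !r || t) — u is true.
  15. (!p || !u || r) — r is true.
  16. (!r || !t || !q) — !t is true.
  17. (!u || s) — s is true.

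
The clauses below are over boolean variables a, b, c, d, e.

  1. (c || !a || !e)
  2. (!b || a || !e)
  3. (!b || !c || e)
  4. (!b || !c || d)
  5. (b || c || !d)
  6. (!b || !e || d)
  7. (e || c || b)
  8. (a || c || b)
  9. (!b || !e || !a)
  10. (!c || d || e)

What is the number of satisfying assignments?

Case analysis on b and c:
  b=T, c=T: a clause becomes empty — 0.
  b=T, c=F: remaining (a,d,e) ∈ {(F,F,F); (F,T,F); (T,F,F); (T,T,F)} — 4.
  b=F, c=T: a free; 3 ways for (d,e) × 2^1 = 6.
  b=F, c=F: a clause becomes empty — 0.
Total: 0 + 4 + 6 + 0 = 10.

10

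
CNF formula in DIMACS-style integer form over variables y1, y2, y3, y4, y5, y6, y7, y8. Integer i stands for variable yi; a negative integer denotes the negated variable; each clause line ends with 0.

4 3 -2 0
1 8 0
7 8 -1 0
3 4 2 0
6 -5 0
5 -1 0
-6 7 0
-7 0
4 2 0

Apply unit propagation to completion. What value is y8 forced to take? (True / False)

(NOT y7) stands alone — y7 = False.
(y7 OR NOT y6) with y7 = False leaves only NOT y6, so y6 = False.
(NOT y5 OR y6): since y6 = False, the clause reduces to (NOT y5). y5 = False.
(NOT y1 OR y5) with y5 = False leaves only NOT y1, so y1 = False.
In (y1 OR y8), y1 is now false; y8 must hold, so y8 = True.

True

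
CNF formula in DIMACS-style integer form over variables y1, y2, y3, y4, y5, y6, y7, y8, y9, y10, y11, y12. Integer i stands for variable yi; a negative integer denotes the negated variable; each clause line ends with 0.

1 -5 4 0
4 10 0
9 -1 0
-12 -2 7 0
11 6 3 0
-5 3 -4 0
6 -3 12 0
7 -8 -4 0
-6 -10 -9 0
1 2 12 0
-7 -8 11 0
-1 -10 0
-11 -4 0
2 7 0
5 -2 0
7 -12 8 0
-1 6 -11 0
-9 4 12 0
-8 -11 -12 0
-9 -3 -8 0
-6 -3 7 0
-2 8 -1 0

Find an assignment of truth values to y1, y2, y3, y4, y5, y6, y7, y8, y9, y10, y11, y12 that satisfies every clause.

y1=F  y2=F  y3=F  y4=T  y5=F  y6=T  y7=T  y8=F  y9=F  y10=T  y11=F  y12=T

Set y1 = False and propagate.
Branch on y2: take y2 = False.
  then y12 is forced to True.
  then y7 is forced to True.
For the remaining variables, y3 = False, y4 = True, y5 = False, y6 = True, y8 = False, y9 = False, y10 = True, y11 = False works.
Every clause has at least one true literal under this assignment.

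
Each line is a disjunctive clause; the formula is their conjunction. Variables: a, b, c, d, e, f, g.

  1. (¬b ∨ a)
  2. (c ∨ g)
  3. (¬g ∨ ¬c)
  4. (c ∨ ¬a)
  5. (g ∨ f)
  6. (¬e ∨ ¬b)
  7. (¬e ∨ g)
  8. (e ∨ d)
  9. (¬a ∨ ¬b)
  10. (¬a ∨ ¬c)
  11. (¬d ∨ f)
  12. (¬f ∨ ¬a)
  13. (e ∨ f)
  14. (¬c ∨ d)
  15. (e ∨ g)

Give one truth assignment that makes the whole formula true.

a = F  b = F  c = F  d = T  e = T  f = T  g = T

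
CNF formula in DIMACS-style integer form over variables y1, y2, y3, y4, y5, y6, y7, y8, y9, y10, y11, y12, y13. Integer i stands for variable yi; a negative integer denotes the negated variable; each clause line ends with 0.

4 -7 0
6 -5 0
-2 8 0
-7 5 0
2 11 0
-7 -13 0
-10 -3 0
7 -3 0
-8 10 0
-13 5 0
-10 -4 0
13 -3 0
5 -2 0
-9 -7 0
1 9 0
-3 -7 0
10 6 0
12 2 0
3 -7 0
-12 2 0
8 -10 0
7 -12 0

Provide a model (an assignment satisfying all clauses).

y1=1, y2=1, y3=0, y4=0, y5=1, y6=1, y7=0, y8=1, y9=0, y10=1, y11=1, y12=0, y13=0

Check each clause:
  1. (y4 OR NOT y7) — NOT y7 is true.
  2. (y6 OR NOT y5) — y6 is true.
  3. (y8 OR NOT y2) — y8 is true.
  4. (NOT y7 OR y5) — NOT y7 is true.
  5. (y2 OR y11) — y2 is true.
  6. (NOT y13 OR NOT y7) — NOT y7 is true.
  7. (NOT y10 OR NOT y3) — NOT y3 is true.
  8. (y7 OR NOT y3) — NOT y3 is true.
  9. (NOT y8 OR y10) — y10 is true.
  10. (y5 OR NOT y13) — NOT y13 is true.
  11. (NOT y10 OR NOT y4) — NOT y4 is true.
  12. (NOT y3 OR y13) — NOT y3 is true.
  13. (NOT y2 OR y5) — y5 is true.
  14. (NOT y7 OR NOT y9) — NOT y7 is true.
  15. (y1 OR y9) — y1 is true.
  16. (NOT y7 OR NOT y3) — NOT y7 is true.
  17. (y6 OR y10) — y10 is true.
  18. (y2 OR y12) — y2 is true.
  19. (y3 OR NOT y7) — NOT y7 is true.
  20. (y2 OR NOT y12) — y2 is true.
  21. (y8 OR NOT y10) — y8 is true.
  22. (y7 OR NOT y12) — NOT y12 is true.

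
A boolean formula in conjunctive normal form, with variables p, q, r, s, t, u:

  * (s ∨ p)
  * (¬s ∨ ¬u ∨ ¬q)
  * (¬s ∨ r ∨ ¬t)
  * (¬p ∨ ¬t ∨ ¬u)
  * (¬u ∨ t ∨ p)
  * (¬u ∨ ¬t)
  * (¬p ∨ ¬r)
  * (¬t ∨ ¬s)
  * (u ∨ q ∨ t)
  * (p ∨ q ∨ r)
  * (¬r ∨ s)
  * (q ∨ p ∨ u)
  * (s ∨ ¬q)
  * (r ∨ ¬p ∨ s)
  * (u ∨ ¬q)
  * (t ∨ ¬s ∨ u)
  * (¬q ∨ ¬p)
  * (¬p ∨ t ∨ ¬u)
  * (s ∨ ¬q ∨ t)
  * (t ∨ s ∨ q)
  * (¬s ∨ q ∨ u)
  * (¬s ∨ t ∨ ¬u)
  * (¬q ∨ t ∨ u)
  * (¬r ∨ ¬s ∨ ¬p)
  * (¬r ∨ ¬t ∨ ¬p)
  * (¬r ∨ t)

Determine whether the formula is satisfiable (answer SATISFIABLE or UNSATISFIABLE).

UNSATISFIABLE

t = True:
  propagation gives u=False, s=False, p=True, r=False; an empty clause results — contradiction.
t = False:
  q = True:
    propagation gives s=True, u=False; an empty clause results — contradiction.
  q = False:
    propagation gives u=True, p=True; an empty clause results — contradiction.
Every branch closes, so no satisfying assignment exists.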